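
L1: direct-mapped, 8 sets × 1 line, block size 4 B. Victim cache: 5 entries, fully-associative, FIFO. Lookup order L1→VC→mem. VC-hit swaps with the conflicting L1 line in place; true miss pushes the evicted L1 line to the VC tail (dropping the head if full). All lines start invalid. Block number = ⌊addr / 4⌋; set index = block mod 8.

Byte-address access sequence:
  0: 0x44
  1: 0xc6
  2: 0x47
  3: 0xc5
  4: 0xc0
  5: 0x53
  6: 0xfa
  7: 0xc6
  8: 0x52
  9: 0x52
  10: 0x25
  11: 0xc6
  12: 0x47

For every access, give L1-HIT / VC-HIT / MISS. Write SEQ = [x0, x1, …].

0: 0x44 (blk 17, set 1) → MISS  vc=[]
1: 0xc6 (blk 49, set 1) → MISS  vc=[17]
2: 0x47 (blk 17, set 1) → VC-HIT  vc=[49]
3: 0xc5 (blk 49, set 1) → VC-HIT  vc=[17]
4: 0xc0 (blk 48, set 0) → MISS  vc=[17]
5: 0x53 (blk 20, set 4) → MISS  vc=[17]
6: 0xfa (blk 62, set 6) → MISS  vc=[17]
7: 0xc6 (blk 49, set 1) → L1-HIT  vc=[17]
8: 0x52 (blk 20, set 4) → L1-HIT  vc=[17]
9: 0x52 (blk 20, set 4) → L1-HIT  vc=[17]
10: 0x25 (blk 9, set 1) → MISS  vc=[17, 49]
11: 0xc6 (blk 49, set 1) → VC-HIT  vc=[17, 9]
12: 0x47 (blk 17, set 1) → VC-HIT  vc=[49, 9]

SEQ = [MISS, MISS, VC-HIT, VC-HIT, MISS, MISS, MISS, L1-HIT, L1-HIT, L1-HIT, MISS, VC-HIT, VC-HIT]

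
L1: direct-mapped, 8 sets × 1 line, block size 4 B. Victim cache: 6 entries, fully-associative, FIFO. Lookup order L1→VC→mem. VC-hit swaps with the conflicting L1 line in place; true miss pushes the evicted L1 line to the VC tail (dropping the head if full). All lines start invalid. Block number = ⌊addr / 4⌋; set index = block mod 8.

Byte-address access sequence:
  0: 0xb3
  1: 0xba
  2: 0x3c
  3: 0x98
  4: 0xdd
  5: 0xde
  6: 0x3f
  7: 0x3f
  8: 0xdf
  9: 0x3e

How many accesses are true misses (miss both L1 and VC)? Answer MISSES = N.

0: 0xb3 (blk 44, set 4) → MISS  vc=[]
1: 0xba (blk 46, set 6) → MISS  vc=[]
2: 0x3c (blk 15, set 7) → MISS  vc=[]
3: 0x98 (blk 38, set 6) → MISS  vc=[46]
4: 0xdd (blk 55, set 7) → MISS  vc=[46, 15]
5: 0xde (blk 55, set 7) → L1-HIT  vc=[46, 15]
6: 0x3f (blk 15, set 7) → VC-HIT  vc=[46, 55]
7: 0x3f (blk 15, set 7) → L1-HIT  vc=[46, 55]
8: 0xdf (blk 55, set 7) → VC-HIT  vc=[46, 15]
9: 0x3e (blk 15, set 7) → VC-HIT  vc=[46, 55]

MISSES = 5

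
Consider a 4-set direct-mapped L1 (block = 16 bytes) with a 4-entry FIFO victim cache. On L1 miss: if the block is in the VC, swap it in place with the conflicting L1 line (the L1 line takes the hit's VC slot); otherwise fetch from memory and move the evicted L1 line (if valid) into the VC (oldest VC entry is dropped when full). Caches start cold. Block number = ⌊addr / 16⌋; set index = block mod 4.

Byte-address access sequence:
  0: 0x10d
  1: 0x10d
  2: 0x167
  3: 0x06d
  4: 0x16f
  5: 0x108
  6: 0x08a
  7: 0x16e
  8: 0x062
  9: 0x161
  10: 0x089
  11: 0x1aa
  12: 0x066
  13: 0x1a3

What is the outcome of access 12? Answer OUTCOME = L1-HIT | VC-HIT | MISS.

OUTCOME = VC-HIT

0: 0x10d (blk 16, set 0) → MISS  vc=[]
1: 0x10d (blk 16, set 0) → L1-HIT  vc=[]
2: 0x167 (blk 22, set 2) → MISS  vc=[]
3: 0x6d (blk 6, set 2) → MISS  vc=[22]
4: 0x16f (blk 22, set 2) → VC-HIT  vc=[6]
5: 0x108 (blk 16, set 0) → L1-HIT  vc=[6]
6: 0x8a (blk 8, set 0) → MISS  vc=[6, 16]
7: 0x16e (blk 22, set 2) → L1-HIT  vc=[6, 16]
8: 0x62 (blk 6, set 2) → VC-HIT  vc=[22, 16]
9: 0x161 (blk 22, set 2) → VC-HIT  vc=[6, 16]
10: 0x89 (blk 8, set 0) → L1-HIT  vc=[6, 16]
11: 0x1aa (blk 26, set 2) → MISS  vc=[6, 16, 22]
12: 0x66 (blk 6, set 2) → VC-HIT  vc=[26, 16, 22]
13: 0x1a3 (blk 26, set 2) → VC-HIT  vc=[6, 16, 22]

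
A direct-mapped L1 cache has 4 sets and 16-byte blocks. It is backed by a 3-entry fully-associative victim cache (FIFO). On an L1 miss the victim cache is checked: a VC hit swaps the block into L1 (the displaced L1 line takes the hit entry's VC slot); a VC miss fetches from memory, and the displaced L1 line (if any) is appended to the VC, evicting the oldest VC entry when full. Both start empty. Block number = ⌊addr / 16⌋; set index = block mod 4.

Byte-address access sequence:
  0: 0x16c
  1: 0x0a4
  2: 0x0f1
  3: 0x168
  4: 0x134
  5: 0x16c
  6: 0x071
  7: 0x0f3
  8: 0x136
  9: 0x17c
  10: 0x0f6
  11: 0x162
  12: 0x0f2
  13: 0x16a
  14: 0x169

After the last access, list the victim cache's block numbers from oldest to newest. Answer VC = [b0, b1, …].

VC = [7, 23, 19]

  [0] addr=0x16c blk=22 s=2: MISS | VC []
  [1] addr=0xa4 blk=10 s=2: MISS | VC [22]
  [2] addr=0xf1 blk=15 s=3: MISS | VC [22]
  [3] addr=0x168 blk=22 s=2: VC-HIT | VC [10]
  [4] addr=0x134 blk=19 s=3: MISS | VC [10, 15]
  [5] addr=0x16c blk=22 s=2: L1-HIT | VC [10, 15]
  [6] addr=0x71 blk=7 s=3: MISS | VC [10, 15, 19]
  [7] addr=0xf3 blk=15 s=3: VC-HIT | VC [10, 7, 19]
  [8] addr=0x136 blk=19 s=3: VC-HIT | VC [10, 7, 15]
  [9] addr=0x17c blk=23 s=3: MISS | VC [7, 15, 19]
  [10] addr=0xf6 blk=15 s=3: VC-HIT | VC [7, 23, 19]
  [11] addr=0x162 blk=22 s=2: L1-HIT | VC [7, 23, 19]
  [12] addr=0xf2 blk=15 s=3: L1-HIT | VC [7, 23, 19]
  [13] addr=0x16a blk=22 s=2: L1-HIT | VC [7, 23, 19]
  [14] addr=0x169 blk=22 s=2: L1-HIT | VC [7, 23, 19]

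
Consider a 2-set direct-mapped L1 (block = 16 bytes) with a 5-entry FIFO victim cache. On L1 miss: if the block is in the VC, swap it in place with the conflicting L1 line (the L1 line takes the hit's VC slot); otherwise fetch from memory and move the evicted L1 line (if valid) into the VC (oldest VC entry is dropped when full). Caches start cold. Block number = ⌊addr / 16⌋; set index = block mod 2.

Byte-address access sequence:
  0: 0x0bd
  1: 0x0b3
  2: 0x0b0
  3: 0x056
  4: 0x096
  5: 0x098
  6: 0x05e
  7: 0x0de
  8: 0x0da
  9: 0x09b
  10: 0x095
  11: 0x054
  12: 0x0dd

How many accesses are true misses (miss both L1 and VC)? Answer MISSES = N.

#0 0xbd→b11/s1 MISS; vc=[]
#1 0xb3→b11/s1 L1-HIT; vc=[]
#2 0xb0→b11/s1 L1-HIT; vc=[]
#3 0x56→b5/s1 MISS; vc=[11]
#4 0x96→b9/s1 MISS; vc=[11,5]
#5 0x98→b9/s1 L1-HIT; vc=[11,5]
#6 0x5e→b5/s1 VC-HIT; vc=[11,9]
#7 0xde→b13/s1 MISS; vc=[11,9,5]
#8 0xda→b13/s1 L1-HIT; vc=[11,9,5]
#9 0x9b→b9/s1 VC-HIT; vc=[11,13,5]
#10 0x95→b9/s1 L1-HIT; vc=[11,13,5]
#11 0x54→b5/s1 VC-HIT; vc=[11,13,9]
#12 0xdd→b13/s1 VC-HIT; vc=[11,5,9]

MISSES = 4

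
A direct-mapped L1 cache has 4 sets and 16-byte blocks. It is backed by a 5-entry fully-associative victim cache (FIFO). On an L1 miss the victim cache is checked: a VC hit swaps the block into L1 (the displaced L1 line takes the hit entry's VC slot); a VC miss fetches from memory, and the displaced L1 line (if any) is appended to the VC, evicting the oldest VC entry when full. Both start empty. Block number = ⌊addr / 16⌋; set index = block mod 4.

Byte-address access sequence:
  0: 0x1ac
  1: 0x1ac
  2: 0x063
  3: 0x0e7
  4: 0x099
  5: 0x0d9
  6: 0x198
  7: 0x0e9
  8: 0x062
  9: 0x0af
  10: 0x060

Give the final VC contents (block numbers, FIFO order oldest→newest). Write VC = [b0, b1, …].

  [0] addr=0x1ac blk=26 s=2: MISS | VC []
  [1] addr=0x1ac blk=26 s=2: L1-HIT | VC []
  [2] addr=0x63 blk=6 s=2: MISS | VC [26]
  [3] addr=0xe7 blk=14 s=2: MISS | VC [26, 6]
  [4] addr=0x99 blk=9 s=1: MISS | VC [26, 6]
  [5] addr=0xd9 blk=13 s=1: MISS | VC [26, 6, 9]
  [6] addr=0x198 blk=25 s=1: MISS | VC [26, 6, 9, 13]
  [7] addr=0xe9 blk=14 s=2: L1-HIT | VC [26, 6, 9, 13]
  [8] addr=0x62 blk=6 s=2: VC-HIT | VC [26, 14, 9, 13]
  [9] addr=0xaf blk=10 s=2: MISS | VC [26, 14, 9, 13, 6]
  [10] addr=0x60 blk=6 s=2: VC-HIT | VC [26, 14, 9, 13, 10]

VC = [26, 14, 9, 13, 10]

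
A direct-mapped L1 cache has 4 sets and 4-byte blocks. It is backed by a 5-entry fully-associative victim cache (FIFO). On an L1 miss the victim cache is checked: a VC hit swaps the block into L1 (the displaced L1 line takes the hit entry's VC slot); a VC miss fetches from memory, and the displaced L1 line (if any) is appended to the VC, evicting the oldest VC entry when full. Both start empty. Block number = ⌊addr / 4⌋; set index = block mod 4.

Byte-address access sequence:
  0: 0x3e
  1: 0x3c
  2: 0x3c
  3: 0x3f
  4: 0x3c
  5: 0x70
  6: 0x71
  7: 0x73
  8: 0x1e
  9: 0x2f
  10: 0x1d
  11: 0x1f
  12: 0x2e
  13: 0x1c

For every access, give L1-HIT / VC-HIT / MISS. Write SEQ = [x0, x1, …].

0: 0x3e (blk 15, set 3) → MISS  vc=[]
1: 0x3c (blk 15, set 3) → L1-HIT  vc=[]
2: 0x3c (blk 15, set 3) → L1-HIT  vc=[]
3: 0x3f (blk 15, set 3) → L1-HIT  vc=[]
4: 0x3c (blk 15, set 3) → L1-HIT  vc=[]
5: 0x70 (blk 28, set 0) → MISS  vc=[]
6: 0x71 (blk 28, set 0) → L1-HIT  vc=[]
7: 0x73 (blk 28, set 0) → L1-HIT  vc=[]
8: 0x1e (blk 7, set 3) → MISS  vc=[15]
9: 0x2f (blk 11, set 3) → MISS  vc=[15, 7]
10: 0x1d (blk 7, set 3) → VC-HIT  vc=[15, 11]
11: 0x1f (blk 7, set 3) → L1-HIT  vc=[15, 11]
12: 0x2e (blk 11, set 3) → VC-HIT  vc=[15, 7]
13: 0x1c (blk 7, set 3) → VC-HIT  vc=[15, 11]

SEQ = [MISS, L1-HIT, L1-HIT, L1-HIT, L1-HIT, MISS, L1-HIT, L1-HIT, MISS, MISS, VC-HIT, L1-HIT, VC-HIT, VC-HIT]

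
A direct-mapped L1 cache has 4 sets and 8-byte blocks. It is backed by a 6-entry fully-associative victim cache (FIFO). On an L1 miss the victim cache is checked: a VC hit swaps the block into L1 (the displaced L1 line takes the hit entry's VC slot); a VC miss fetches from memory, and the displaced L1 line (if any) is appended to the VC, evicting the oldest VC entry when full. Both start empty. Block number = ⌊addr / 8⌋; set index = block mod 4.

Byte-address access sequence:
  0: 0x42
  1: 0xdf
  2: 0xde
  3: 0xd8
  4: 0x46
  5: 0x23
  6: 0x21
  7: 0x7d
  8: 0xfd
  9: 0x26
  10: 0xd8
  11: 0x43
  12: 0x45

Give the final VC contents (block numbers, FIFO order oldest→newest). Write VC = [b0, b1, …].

  [0] addr=0x42 blk=8 s=0: MISS | VC []
  [1] addr=0xdf blk=27 s=3: MISS | VC []
  [2] addr=0xde blk=27 s=3: L1-HIT | VC []
  [3] addr=0xd8 blk=27 s=3: L1-HIT | VC []
  [4] addr=0x46 blk=8 s=0: L1-HIT | VC []
  [5] addr=0x23 blk=4 s=0: MISS | VC [8]
  [6] addr=0x21 blk=4 s=0: L1-HIT | VC [8]
  [7] addr=0x7d blk=15 s=3: MISS | VC [8, 27]
  [8] addr=0xfd blk=31 s=3: MISS | VC [8, 27, 15]
  [9] addr=0x26 blk=4 s=0: L1-HIT | VC [8, 27, 15]
  [10] addr=0xd8 blk=27 s=3: VC-HIT | VC [8, 31, 15]
  [11] addr=0x43 blk=8 s=0: VC-HIT | VC [4, 31, 15]
  [12] addr=0x45 blk=8 s=0: L1-HIT | VC [4, 31, 15]

VC = [4, 31, 15]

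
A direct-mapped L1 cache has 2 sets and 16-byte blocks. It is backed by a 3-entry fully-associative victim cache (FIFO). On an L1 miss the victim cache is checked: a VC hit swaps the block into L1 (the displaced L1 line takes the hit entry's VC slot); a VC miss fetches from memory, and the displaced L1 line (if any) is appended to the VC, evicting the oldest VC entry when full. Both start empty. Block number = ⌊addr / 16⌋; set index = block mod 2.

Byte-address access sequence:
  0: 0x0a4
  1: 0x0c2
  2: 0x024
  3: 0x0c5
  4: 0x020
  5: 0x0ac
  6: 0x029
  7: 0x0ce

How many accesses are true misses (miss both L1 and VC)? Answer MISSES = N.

MISSES = 3

0: 0xa4 (blk 10, set 0) → MISS  vc=[]
1: 0xc2 (blk 12, set 0) → MISS  vc=[10]
2: 0x24 (blk 2, set 0) → MISS  vc=[10, 12]
3: 0xc5 (blk 12, set 0) → VC-HIT  vc=[10, 2]
4: 0x20 (blk 2, set 0) → VC-HIT  vc=[10, 12]
5: 0xac (blk 10, set 0) → VC-HIT  vc=[2, 12]
6: 0x29 (blk 2, set 0) → VC-HIT  vc=[10, 12]
7: 0xce (blk 12, set 0) → VC-HIT  vc=[10, 2]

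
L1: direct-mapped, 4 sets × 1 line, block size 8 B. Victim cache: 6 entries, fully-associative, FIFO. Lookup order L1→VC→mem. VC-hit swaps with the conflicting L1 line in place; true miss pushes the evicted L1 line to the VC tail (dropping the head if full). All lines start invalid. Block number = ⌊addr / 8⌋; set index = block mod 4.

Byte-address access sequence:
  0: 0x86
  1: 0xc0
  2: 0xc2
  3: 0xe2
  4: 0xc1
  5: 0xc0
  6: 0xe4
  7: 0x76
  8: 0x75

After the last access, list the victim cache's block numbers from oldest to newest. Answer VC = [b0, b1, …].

VC = [16, 24]

  [0] addr=0x86 blk=16 s=0: MISS | VC []
  [1] addr=0xc0 blk=24 s=0: MISS | VC [16]
  [2] addr=0xc2 blk=24 s=0: L1-HIT | VC [16]
  [3] addr=0xe2 blk=28 s=0: MISS | VC [16, 24]
  [4] addr=0xc1 blk=24 s=0: VC-HIT | VC [16, 28]
  [5] addr=0xc0 blk=24 s=0: L1-HIT | VC [16, 28]
  [6] addr=0xe4 blk=28 s=0: VC-HIT | VC [16, 24]
  [7] addr=0x76 blk=14 s=2: MISS | VC [16, 24]
  [8] addr=0x75 blk=14 s=2: L1-HIT | VC [16, 24]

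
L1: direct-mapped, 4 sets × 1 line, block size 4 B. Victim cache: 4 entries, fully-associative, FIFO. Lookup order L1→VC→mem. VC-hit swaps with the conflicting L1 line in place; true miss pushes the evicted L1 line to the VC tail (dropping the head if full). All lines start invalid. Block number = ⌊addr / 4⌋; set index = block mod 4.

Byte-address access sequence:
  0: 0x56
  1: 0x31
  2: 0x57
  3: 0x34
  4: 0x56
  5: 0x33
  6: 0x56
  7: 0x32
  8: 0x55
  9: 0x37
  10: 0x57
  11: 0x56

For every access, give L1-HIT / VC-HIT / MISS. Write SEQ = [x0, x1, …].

SEQ = [MISS, MISS, L1-HIT, MISS, VC-HIT, L1-HIT, L1-HIT, L1-HIT, L1-HIT, VC-HIT, VC-HIT, L1-HIT]

0: 0x56 (blk 21, set 1) → MISS  vc=[]
1: 0x31 (blk 12, set 0) → MISS  vc=[]
2: 0x57 (blk 21, set 1) → L1-HIT  vc=[]
3: 0x34 (blk 13, set 1) → MISS  vc=[21]
4: 0x56 (blk 21, set 1) → VC-HIT  vc=[13]
5: 0x33 (blk 12, set 0) → L1-HIT  vc=[13]
6: 0x56 (blk 21, set 1) → L1-HIT  vc=[13]
7: 0x32 (blk 12, set 0) → L1-HIT  vc=[13]
8: 0x55 (blk 21, set 1) → L1-HIT  vc=[13]
9: 0x37 (blk 13, set 1) → VC-HIT  vc=[21]
10: 0x57 (blk 21, set 1) → VC-HIT  vc=[13]
11: 0x56 (blk 21, set 1) → L1-HIT  vc=[13]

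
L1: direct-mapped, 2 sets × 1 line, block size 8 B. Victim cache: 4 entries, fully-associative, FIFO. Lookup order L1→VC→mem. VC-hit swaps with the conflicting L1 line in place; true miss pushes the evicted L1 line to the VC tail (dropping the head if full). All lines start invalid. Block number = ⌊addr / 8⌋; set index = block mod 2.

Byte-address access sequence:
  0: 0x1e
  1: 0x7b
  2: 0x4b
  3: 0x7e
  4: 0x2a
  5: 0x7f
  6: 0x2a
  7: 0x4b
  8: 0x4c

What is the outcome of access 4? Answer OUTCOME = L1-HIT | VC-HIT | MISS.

0: 0x1e (blk 3, set 1) → MISS  vc=[]
1: 0x7b (blk 15, set 1) → MISS  vc=[3]
2: 0x4b (blk 9, set 1) → MISS  vc=[3, 15]
3: 0x7e (blk 15, set 1) → VC-HIT  vc=[3, 9]
4: 0x2a (blk 5, set 1) → MISS  vc=[3, 9, 15]
5: 0x7f (blk 15, set 1) → VC-HIT  vc=[3, 9, 5]
6: 0x2a (blk 5, set 1) → VC-HIT  vc=[3, 9, 15]
7: 0x4b (blk 9, set 1) → VC-HIT  vc=[3, 5, 15]
8: 0x4c (blk 9, set 1) → L1-HIT  vc=[3, 5, 15]

OUTCOME = MISS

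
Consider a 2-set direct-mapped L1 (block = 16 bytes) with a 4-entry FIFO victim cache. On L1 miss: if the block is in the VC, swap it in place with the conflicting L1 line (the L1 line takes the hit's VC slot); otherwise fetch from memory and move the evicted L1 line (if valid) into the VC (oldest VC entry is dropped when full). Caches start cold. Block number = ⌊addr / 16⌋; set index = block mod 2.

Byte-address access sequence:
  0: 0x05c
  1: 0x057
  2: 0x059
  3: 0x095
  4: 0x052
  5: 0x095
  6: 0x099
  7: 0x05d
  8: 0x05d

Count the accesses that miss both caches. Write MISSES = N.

#0 0x5c→b5/s1 MISS; vc=[]
#1 0x57→b5/s1 L1-HIT; vc=[]
#2 0x59→b5/s1 L1-HIT; vc=[]
#3 0x95→b9/s1 MISS; vc=[5]
#4 0x52→b5/s1 VC-HIT; vc=[9]
#5 0x95→b9/s1 VC-HIT; vc=[5]
#6 0x99→b9/s1 L1-HIT; vc=[5]
#7 0x5d→b5/s1 VC-HIT; vc=[9]
#8 0x5d→b5/s1 L1-HIT; vc=[9]

MISSES = 2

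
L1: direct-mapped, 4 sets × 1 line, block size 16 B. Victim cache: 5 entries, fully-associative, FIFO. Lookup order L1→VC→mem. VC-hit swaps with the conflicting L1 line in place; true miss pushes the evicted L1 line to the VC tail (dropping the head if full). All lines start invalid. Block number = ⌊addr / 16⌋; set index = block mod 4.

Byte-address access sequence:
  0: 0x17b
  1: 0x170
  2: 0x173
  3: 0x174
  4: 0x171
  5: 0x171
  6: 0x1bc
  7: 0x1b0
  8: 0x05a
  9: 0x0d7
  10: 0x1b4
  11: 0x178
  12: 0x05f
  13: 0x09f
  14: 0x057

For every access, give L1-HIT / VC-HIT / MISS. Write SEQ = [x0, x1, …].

SEQ = [MISS, L1-HIT, L1-HIT, L1-HIT, L1-HIT, L1-HIT, MISS, L1-HIT, MISS, MISS, L1-HIT, VC-HIT, VC-HIT, MISS, VC-HIT]

  [0] addr=0x17b blk=23 s=3: MISS | VC []
  [1] addr=0x170 blk=23 s=3: L1-HIT | VC []
  [2] addr=0x173 blk=23 s=3: L1-HIT | VC []
  [3] addr=0x174 blk=23 s=3: L1-HIT | VC []
  [4] addr=0x171 blk=23 s=3: L1-HIT | VC []
  [5] addr=0x171 blk=23 s=3: L1-HIT | VC []
  [6] addr=0x1bc blk=27 s=3: MISS | VC [23]
  [7] addr=0x1b0 blk=27 s=3: L1-HIT | VC [23]
  [8] addr=0x5a blk=5 s=1: MISS | VC [23]
  [9] addr=0xd7 blk=13 s=1: MISS | VC [23, 5]
  [10] addr=0x1b4 blk=27 s=3: L1-HIT | VC [23, 5]
  [11] addr=0x178 blk=23 s=3: VC-HIT | VC [27, 5]
  [12] addr=0x5f blk=5 s=1: VC-HIT | VC [27, 13]
  [13] addr=0x9f blk=9 s=1: MISS | VC [27, 13, 5]
  [14] addr=0x57 blk=5 s=1: VC-HIT | VC [27, 13, 9]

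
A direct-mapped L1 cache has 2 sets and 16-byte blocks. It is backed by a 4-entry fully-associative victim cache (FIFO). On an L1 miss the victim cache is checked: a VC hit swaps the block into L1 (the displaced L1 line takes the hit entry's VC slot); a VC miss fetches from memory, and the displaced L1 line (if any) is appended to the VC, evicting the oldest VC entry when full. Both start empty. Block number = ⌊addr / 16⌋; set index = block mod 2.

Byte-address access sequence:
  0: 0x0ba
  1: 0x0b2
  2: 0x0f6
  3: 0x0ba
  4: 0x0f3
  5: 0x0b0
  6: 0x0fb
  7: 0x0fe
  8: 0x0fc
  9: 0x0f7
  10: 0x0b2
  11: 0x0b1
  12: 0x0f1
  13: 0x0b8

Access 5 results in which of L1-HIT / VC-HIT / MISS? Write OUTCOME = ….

OUTCOME = VC-HIT

  [0] addr=0xba blk=11 s=1: MISS | VC []
  [1] addr=0xb2 blk=11 s=1: L1-HIT | VC []
  [2] addr=0xf6 blk=15 s=1: MISS | VC [11]
  [3] addr=0xba blk=11 s=1: VC-HIT | VC [15]
  [4] addr=0xf3 blk=15 s=1: VC-HIT | VC [11]
  [5] addr=0xb0 blk=11 s=1: VC-HIT | VC [15]
  [6] addr=0xfb blk=15 s=1: VC-HIT | VC [11]
  [7] addr=0xfe blk=15 s=1: L1-HIT | VC [11]
  [8] addr=0xfc blk=15 s=1: L1-HIT | VC [11]
  [9] addr=0xf7 blk=15 s=1: L1-HIT | VC [11]
  [10] addr=0xb2 blk=11 s=1: VC-HIT | VC [15]
  [11] addr=0xb1 blk=11 s=1: L1-HIT | VC [15]
  [12] addr=0xf1 blk=15 s=1: VC-HIT | VC [11]
  [13] addr=0xb8 blk=11 s=1: VC-HIT | VC [15]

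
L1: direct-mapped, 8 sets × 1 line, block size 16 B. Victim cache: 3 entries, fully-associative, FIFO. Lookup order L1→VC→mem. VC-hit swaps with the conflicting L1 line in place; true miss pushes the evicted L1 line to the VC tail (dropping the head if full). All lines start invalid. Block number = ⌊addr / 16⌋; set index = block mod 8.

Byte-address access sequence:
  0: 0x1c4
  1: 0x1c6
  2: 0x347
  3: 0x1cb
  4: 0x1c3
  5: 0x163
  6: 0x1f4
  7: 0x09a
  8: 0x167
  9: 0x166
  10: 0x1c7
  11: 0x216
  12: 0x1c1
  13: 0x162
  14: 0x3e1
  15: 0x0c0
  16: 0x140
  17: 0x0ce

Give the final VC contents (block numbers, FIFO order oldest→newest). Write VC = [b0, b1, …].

  [0] addr=0x1c4 blk=28 s=4: MISS | VC []
  [1] addr=0x1c6 blk=28 s=4: L1-HIT | VC []
  [2] addr=0x347 blk=52 s=4: MISS | VC [28]
  [3] addr=0x1cb blk=28 s=4: VC-HIT | VC [52]
  [4] addr=0x1c3 blk=28 s=4: L1-HIT | VC [52]
  [5] addr=0x163 blk=22 s=6: MISS | VC [52]
  [6] addr=0x1f4 blk=31 s=7: MISS | VC [52]
  [7] addr=0x9a blk=9 s=1: MISS | VC [52]
  [8] addr=0x167 blk=22 s=6: L1-HIT | VC [52]
  [9] addr=0x166 blk=22 s=6: L1-HIT | VC [52]
  [10] addr=0x1c7 blk=28 s=4: L1-HIT | VC [52]
  [11] addr=0x216 blk=33 s=1: MISS | VC [52, 9]
  [12] addr=0x1c1 blk=28 s=4: L1-HIT | VC [52, 9]
  [13] addr=0x162 blk=22 s=6: L1-HIT | VC [52, 9]
  [14] addr=0x3e1 blk=62 s=6: MISS | VC [52, 9, 22]
  [15] addr=0xc0 blk=12 s=4: MISS | VC [9, 22, 28]
  [16] addr=0x140 blk=20 s=4: MISS | VC [22, 28, 12]
  [17] addr=0xce blk=12 s=4: VC-HIT | VC [22, 28, 20]

VC = [22, 28, 20]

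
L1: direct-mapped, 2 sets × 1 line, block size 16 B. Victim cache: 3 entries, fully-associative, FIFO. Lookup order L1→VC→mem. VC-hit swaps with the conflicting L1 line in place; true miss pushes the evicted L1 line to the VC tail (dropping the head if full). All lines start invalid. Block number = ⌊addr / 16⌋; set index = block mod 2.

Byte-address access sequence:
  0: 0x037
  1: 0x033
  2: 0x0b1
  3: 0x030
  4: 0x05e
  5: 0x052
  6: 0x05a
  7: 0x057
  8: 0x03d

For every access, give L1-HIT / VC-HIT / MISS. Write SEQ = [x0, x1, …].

SEQ = [MISS, L1-HIT, MISS, VC-HIT, MISS, L1-HIT, L1-HIT, L1-HIT, VC-HIT]

#0 0x37→b3/s1 MISS; vc=[]
#1 0x33→b3/s1 L1-HIT; vc=[]
#2 0xb1→b11/s1 MISS; vc=[3]
#3 0x30→b3/s1 VC-HIT; vc=[11]
#4 0x5e→b5/s1 MISS; vc=[11,3]
#5 0x52→b5/s1 L1-HIT; vc=[11,3]
#6 0x5a→b5/s1 L1-HIT; vc=[11,3]
#7 0x57→b5/s1 L1-HIT; vc=[11,3]
#8 0x3d→b3/s1 VC-HIT; vc=[11,5]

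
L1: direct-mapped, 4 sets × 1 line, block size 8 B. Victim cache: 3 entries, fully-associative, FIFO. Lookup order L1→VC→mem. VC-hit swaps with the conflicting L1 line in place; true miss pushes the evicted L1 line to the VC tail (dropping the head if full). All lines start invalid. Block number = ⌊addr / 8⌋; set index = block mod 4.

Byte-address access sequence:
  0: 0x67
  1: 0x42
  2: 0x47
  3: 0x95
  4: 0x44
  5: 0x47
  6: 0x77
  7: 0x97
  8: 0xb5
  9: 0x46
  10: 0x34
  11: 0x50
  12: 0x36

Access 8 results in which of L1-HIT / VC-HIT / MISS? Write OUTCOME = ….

OUTCOME = MISS

#0 0x67→b12/s0 MISS; vc=[]
#1 0x42→b8/s0 MISS; vc=[12]
#2 0x47→b8/s0 L1-HIT; vc=[12]
#3 0x95→b18/s2 MISS; vc=[12]
#4 0x44→b8/s0 L1-HIT; vc=[12]
#5 0x47→b8/s0 L1-HIT; vc=[12]
#6 0x77→b14/s2 MISS; vc=[12,18]
#7 0x97→b18/s2 VC-HIT; vc=[12,14]
#8 0xb5→b22/s2 MISS; vc=[12,14,18]
#9 0x46→b8/s0 L1-HIT; vc=[12,14,18]
#10 0x34→b6/s2 MISS; vc=[14,18,22]
#11 0x50→b10/s2 MISS; vc=[18,22,6]
#12 0x36→b6/s2 VC-HIT; vc=[18,22,10]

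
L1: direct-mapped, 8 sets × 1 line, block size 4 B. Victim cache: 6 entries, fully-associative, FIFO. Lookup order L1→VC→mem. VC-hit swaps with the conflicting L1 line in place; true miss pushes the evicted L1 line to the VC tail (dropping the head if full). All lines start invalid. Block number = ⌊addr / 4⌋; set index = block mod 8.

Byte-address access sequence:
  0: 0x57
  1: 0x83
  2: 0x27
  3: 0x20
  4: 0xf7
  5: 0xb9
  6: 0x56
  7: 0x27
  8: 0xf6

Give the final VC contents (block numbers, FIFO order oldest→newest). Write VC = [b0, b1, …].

0: 0x57 (blk 21, set 5) → MISS  vc=[]
1: 0x83 (blk 32, set 0) → MISS  vc=[]
2: 0x27 (blk 9, set 1) → MISS  vc=[]
3: 0x20 (blk 8, set 0) → MISS  vc=[32]
4: 0xf7 (blk 61, set 5) → MISS  vc=[32, 21]
5: 0xb9 (blk 46, set 6) → MISS  vc=[32, 21]
6: 0x56 (blk 21, set 5) → VC-HIT  vc=[32, 61]
7: 0x27 (blk 9, set 1) → L1-HIT  vc=[32, 61]
8: 0xf6 (blk 61, set 5) → VC-HIT  vc=[32, 21]

VC = [32, 21]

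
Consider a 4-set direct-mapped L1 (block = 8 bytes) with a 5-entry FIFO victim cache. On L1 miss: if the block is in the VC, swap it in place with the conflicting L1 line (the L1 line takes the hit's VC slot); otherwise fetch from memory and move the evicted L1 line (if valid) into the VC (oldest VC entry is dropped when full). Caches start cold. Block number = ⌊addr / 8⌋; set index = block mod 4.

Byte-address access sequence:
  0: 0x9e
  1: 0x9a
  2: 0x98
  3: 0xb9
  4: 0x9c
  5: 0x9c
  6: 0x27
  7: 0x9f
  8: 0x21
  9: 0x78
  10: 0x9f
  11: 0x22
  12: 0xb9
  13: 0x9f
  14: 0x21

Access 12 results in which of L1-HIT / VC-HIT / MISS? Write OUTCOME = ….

OUTCOME = VC-HIT

#0 0x9e→b19/s3 MISS; vc=[]
#1 0x9a→b19/s3 L1-HIT; vc=[]
#2 0x98→b19/s3 L1-HIT; vc=[]
#3 0xb9→b23/s3 MISS; vc=[19]
#4 0x9c→b19/s3 VC-HIT; vc=[23]
#5 0x9c→b19/s3 L1-HIT; vc=[23]
#6 0x27→b4/s0 MISS; vc=[23]
#7 0x9f→b19/s3 L1-HIT; vc=[23]
#8 0x21→b4/s0 L1-HIT; vc=[23]
#9 0x78→b15/s3 MISS; vc=[23,19]
#10 0x9f→b19/s3 VC-HIT; vc=[23,15]
#11 0x22→b4/s0 L1-HIT; vc=[23,15]
#12 0xb9→b23/s3 VC-HIT; vc=[19,15]
#13 0x9f→b19/s3 VC-HIT; vc=[23,15]
#14 0x21→b4/s0 L1-HIT; vc=[23,15]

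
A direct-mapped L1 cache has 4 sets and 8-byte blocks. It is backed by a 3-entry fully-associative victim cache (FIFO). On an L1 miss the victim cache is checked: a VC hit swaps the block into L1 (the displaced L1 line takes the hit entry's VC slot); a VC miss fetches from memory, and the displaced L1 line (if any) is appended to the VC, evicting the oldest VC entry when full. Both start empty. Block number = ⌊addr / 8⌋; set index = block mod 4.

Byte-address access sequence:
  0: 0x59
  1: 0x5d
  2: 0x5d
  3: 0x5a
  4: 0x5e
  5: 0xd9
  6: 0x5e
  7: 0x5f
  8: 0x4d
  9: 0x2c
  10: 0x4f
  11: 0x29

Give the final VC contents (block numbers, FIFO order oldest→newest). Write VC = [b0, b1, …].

VC = [27, 9]

  [0] addr=0x59 blk=11 s=3: MISS | VC []
  [1] addr=0x5d blk=11 s=3: L1-HIT | VC []
  [2] addr=0x5d blk=11 s=3: L1-HIT | VC []
  [3] addr=0x5a blk=11 s=3: L1-HIT | VC []
  [4] addr=0x5e blk=11 s=3: L1-HIT | VC []
  [5] addr=0xd9 blk=27 s=3: MISS | VC [11]
  [6] addr=0x5e blk=11 s=3: VC-HIT | VC [27]
  [7] addr=0x5f blk=11 s=3: L1-HIT | VC [27]
  [8] addr=0x4d blk=9 s=1: MISS | VC [27]
  [9] addr=0x2c blk=5 s=1: MISS | VC [27, 9]
  [10] addr=0x4f blk=9 s=1: VC-HIT | VC [27, 5]
  [11] addr=0x29 blk=5 s=1: VC-HIT | VC [27, 9]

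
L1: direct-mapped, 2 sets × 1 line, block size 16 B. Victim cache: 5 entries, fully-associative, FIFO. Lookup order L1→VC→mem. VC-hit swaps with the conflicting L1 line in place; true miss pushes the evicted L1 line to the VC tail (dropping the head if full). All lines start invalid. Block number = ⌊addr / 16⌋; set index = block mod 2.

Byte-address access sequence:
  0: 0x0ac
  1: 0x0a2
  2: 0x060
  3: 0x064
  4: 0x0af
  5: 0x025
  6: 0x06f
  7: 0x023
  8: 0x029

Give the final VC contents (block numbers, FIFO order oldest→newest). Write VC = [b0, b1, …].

  [0] addr=0xac blk=10 s=0: MISS | VC []
  [1] addr=0xa2 blk=10 s=0: L1-HIT | VC []
  [2] addr=0x60 blk=6 s=0: MISS | VC [10]
  [3] addr=0x64 blk=6 s=0: L1-HIT | VC [10]
  [4] addr=0xaf blk=10 s=0: VC-HIT | VC [6]
  [5] addr=0x25 blk=2 s=0: MISS | VC [6, 10]
  [6] addr=0x6f blk=6 s=0: VC-HIT | VC [2, 10]
  [7] addr=0x23 blk=2 s=0: VC-HIT | VC [6, 10]
  [8] addr=0x29 blk=2 s=0: L1-HIT | VC [6, 10]

VC = [6, 10]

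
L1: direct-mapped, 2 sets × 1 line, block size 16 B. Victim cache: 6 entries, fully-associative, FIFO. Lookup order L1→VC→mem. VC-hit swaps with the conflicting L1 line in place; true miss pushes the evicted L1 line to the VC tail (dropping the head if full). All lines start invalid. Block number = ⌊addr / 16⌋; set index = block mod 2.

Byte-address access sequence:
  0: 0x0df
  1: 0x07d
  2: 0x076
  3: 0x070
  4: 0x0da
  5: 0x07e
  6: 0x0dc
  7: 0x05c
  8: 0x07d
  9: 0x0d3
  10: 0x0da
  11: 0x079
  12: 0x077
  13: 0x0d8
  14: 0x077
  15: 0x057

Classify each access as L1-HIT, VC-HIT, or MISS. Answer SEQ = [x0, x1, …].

  [0] addr=0xdf blk=13 s=1: MISS | VC []
  [1] addr=0x7d blk=7 s=1: MISS | VC [13]
  [2] addr=0x76 blk=7 s=1: L1-HIT | VC [13]
  [3] addr=0x70 blk=7 s=1: L1-HIT | VC [13]
  [4] addr=0xda blk=13 s=1: VC-HIT | VC [7]
  [5] addr=0x7e blk=7 s=1: VC-HIT | VC [13]
  [6] addr=0xdc blk=13 s=1: VC-HIT | VC [7]
  [7] addr=0x5c blk=5 s=1: MISS | VC [7, 13]
  [8] addr=0x7d blk=7 s=1: VC-HIT | VC [5, 13]
  [9] addr=0xd3 blk=13 s=1: VC-HIT | VC [5, 7]
  [10] addr=0xda blk=13 s=1: L1-HIT | VC [5, 7]
  [11] addr=0x79 blk=7 s=1: VC-HIT | VC [5, 13]
  [12] addr=0x77 blk=7 s=1: L1-HIT | VC [5, 13]
  [13] addr=0xd8 blk=13 s=1: VC-HIT | VC [5, 7]
  [14] addr=0x77 blk=7 s=1: VC-HIT | VC [5, 13]
  [15] addr=0x57 blk=5 s=1: VC-HIT | VC [7, 13]

SEQ = [MISS, MISS, L1-HIT, L1-HIT, VC-HIT, VC-HIT, VC-HIT, MISS, VC-HIT, VC-HIT, L1-HIT, VC-HIT, L1-HIT, VC-HIT, VC-HIT, VC-HIT]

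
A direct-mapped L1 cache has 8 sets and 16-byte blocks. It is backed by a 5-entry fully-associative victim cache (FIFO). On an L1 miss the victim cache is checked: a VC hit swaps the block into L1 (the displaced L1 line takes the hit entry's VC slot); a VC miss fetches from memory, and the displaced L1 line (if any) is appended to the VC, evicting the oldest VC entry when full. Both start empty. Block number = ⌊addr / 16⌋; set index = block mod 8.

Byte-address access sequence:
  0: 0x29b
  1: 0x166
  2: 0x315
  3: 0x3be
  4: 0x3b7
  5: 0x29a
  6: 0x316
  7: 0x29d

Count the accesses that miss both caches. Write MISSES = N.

#0 0x29b→b41/s1 MISS; vc=[]
#1 0x166→b22/s6 MISS; vc=[]
#2 0x315→b49/s1 MISS; vc=[41]
#3 0x3be→b59/s3 MISS; vc=[41]
#4 0x3b7→b59/s3 L1-HIT; vc=[41]
#5 0x29a→b41/s1 VC-HIT; vc=[49]
#6 0x316→b49/s1 VC-HIT; vc=[41]
#7 0x29d→b41/s1 VC-HIT; vc=[49]

MISSES = 4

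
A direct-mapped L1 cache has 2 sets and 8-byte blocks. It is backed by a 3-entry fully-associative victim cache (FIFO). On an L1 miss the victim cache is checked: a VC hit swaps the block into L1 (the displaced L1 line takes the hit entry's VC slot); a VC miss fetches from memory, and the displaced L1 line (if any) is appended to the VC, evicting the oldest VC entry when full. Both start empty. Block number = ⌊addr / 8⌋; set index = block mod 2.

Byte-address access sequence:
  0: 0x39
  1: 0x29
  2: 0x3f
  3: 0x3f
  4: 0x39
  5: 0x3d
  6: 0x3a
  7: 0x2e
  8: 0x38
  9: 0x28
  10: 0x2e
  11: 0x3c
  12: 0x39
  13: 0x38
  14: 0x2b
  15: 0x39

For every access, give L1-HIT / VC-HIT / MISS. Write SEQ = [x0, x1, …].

SEQ = [MISS, MISS, VC-HIT, L1-HIT, L1-HIT, L1-HIT, L1-HIT, VC-HIT, VC-HIT, VC-HIT, L1-HIT, VC-HIT, L1-HIT, L1-HIT, VC-HIT, VC-HIT]

  [0] addr=0x39 blk=7 s=1: MISS | VC []
  [1] addr=0x29 blk=5 s=1: MISS | VC [7]
  [2] addr=0x3f blk=7 s=1: VC-HIT | VC [5]
  [3] addr=0x3f blk=7 s=1: L1-HIT | VC [5]
  [4] addr=0x39 blk=7 s=1: L1-HIT | VC [5]
  [5] addr=0x3d blk=7 s=1: L1-HIT | VC [5]
  [6] addr=0x3a blk=7 s=1: L1-HIT | VC [5]
  [7] addr=0x2e blk=5 s=1: VC-HIT | VC [7]
  [8] addr=0x38 blk=7 s=1: VC-HIT | VC [5]
  [9] addr=0x28 blk=5 s=1: VC-HIT | VC [7]
  [10] addr=0x2e blk=5 s=1: L1-HIT | VC [7]
  [11] addr=0x3c blk=7 s=1: VC-HIT | VC [5]
  [12] addr=0x39 blk=7 s=1: L1-HIT | VC [5]
  [13] addr=0x38 blk=7 s=1: L1-HIT | VC [5]
  [14] addr=0x2b blk=5 s=1: VC-HIT | VC [7]
  [15] addr=0x39 blk=7 s=1: VC-HIT | VC [5]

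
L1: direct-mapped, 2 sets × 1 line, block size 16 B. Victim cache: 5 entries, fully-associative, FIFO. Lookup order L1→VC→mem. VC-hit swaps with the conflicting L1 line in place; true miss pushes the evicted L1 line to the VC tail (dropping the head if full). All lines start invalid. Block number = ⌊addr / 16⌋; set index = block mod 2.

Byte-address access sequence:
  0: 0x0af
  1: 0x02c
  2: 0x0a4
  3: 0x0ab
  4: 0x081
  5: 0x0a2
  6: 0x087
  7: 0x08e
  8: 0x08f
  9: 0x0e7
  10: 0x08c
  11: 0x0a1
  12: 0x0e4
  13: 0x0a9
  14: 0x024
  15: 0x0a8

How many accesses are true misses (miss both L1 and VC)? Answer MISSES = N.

  [0] addr=0xaf blk=10 s=0: MISS | VC []
  [1] addr=0x2c blk=2 s=0: MISS | VC [10]
  [2] addr=0xa4 blk=10 s=0: VC-HIT | VC [2]
  [3] addr=0xab blk=10 s=0: L1-HIT | VC [2]
  [4] addr=0x81 blk=8 s=0: MISS | VC [2, 10]
  [5] addr=0xa2 blk=10 s=0: VC-HIT | VC [2, 8]
  [6] addr=0x87 blk=8 s=0: VC-HIT | VC [2, 10]
  [7] addr=0x8e blk=8 s=0: L1-HIT | VC [2, 10]
  [8] addr=0x8f blk=8 s=0: L1-HIT | VC [2, 10]
  [9] addr=0xe7 blk=14 s=0: MISS | VC [2, 10, 8]
  [10] addr=0x8c blk=8 s=0: VC-HIT | VC [2, 10, 14]
  [11] addr=0xa1 blk=10 s=0: VC-HIT | VC [2, 8, 14]
  [12] addr=0xe4 blk=14 s=0: VC-HIT | VC [2, 8, 10]
  [13] addr=0xa9 blk=10 s=0: VC-HIT | VC [2, 8, 14]
  [14] addr=0x24 blk=2 s=0: VC-HIT | VC [10, 8, 14]
  [15] addr=0xa8 blk=10 s=0: VC-HIT | VC [2, 8, 14]

MISSES = 4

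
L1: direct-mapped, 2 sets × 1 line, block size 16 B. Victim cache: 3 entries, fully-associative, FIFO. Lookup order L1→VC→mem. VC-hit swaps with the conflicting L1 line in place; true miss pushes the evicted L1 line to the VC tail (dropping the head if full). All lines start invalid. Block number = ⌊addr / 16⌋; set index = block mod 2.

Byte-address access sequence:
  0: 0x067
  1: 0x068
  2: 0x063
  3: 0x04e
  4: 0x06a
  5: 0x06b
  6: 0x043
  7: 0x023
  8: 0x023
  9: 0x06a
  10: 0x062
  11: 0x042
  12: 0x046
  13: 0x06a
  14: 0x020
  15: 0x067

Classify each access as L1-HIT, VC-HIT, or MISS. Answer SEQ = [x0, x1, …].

SEQ = [MISS, L1-HIT, L1-HIT, MISS, VC-HIT, L1-HIT, VC-HIT, MISS, L1-HIT, VC-HIT, L1-HIT, VC-HIT, L1-HIT, VC-HIT, VC-HIT, VC-HIT]

#0 0x67→b6/s0 MISS; vc=[]
#1 0x68→b6/s0 L1-HIT; vc=[]
#2 0x63→b6/s0 L1-HIT; vc=[]
#3 0x4e→b4/s0 MISS; vc=[6]
#4 0x6a→b6/s0 VC-HIT; vc=[4]
#5 0x6b→b6/s0 L1-HIT; vc=[4]
#6 0x43→b4/s0 VC-HIT; vc=[6]
#7 0x23→b2/s0 MISS; vc=[6,4]
#8 0x23→b2/s0 L1-HIT; vc=[6,4]
#9 0x6a→b6/s0 VC-HIT; vc=[2,4]
#10 0x62→b6/s0 L1-HIT; vc=[2,4]
#11 0x42→b4/s0 VC-HIT; vc=[2,6]
#12 0x46→b4/s0 L1-HIT; vc=[2,6]
#13 0x6a→b6/s0 VC-HIT; vc=[2,4]
#14 0x20→b2/s0 VC-HIT; vc=[6,4]
#15 0x67→b6/s0 VC-HIT; vc=[2,4]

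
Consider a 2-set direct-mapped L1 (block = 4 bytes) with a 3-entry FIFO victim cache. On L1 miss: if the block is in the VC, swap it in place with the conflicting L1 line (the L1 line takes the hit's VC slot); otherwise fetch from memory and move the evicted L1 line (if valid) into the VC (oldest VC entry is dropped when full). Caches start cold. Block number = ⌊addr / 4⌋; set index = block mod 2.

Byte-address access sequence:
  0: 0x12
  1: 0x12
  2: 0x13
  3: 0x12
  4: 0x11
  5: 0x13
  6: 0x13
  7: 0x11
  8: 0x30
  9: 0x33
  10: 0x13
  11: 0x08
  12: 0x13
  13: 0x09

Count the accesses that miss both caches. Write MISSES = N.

MISSES = 3

  [0] addr=0x12 blk=4 s=0: MISS | VC []
  [1] addr=0x12 blk=4 s=0: L1-HIT | VC []
  [2] addr=0x13 blk=4 s=0: L1-HIT | VC []
  [3] addr=0x12 blk=4 s=0: L1-HIT | VC []
  [4] addr=0x11 blk=4 s=0: L1-HIT | VC []
  [5] addr=0x13 blk=4 s=0: L1-HIT | VC []
  [6] addr=0x13 blk=4 s=0: L1-HIT | VC []
  [7] addr=0x11 blk=4 s=0: L1-HIT | VC []
  [8] addr=0x30 blk=12 s=0: MISS | VC [4]
  [9] addr=0x33 blk=12 s=0: L1-HIT | VC [4]
  [10] addr=0x13 blk=4 s=0: VC-HIT | VC [12]
  [11] addr=0x8 blk=2 s=0: MISS | VC [12, 4]
  [12] addr=0x13 blk=4 s=0: VC-HIT | VC [12, 2]
  [13] addr=0x9 blk=2 s=0: VC-HIT | VC [12, 4]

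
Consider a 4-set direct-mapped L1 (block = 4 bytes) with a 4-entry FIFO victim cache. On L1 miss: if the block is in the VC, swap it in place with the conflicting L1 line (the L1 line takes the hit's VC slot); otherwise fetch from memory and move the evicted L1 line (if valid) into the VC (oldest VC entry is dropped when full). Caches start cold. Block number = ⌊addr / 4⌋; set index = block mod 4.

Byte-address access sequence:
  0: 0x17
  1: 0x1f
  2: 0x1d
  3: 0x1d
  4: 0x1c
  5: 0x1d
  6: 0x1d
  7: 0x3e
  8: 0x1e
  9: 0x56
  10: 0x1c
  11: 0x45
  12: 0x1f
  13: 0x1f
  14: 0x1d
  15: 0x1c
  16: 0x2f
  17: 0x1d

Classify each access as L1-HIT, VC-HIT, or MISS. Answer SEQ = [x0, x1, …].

SEQ = [MISS, MISS, L1-HIT, L1-HIT, L1-HIT, L1-HIT, L1-HIT, MISS, VC-HIT, MISS, L1-HIT, MISS, L1-HIT, L1-HIT, L1-HIT, L1-HIT, MISS, VC-HIT]

#0 0x17→b5/s1 MISS; vc=[]
#1 0x1f→b7/s3 MISS; vc=[]
#2 0x1d→b7/s3 L1-HIT; vc=[]
#3 0x1d→b7/s3 L1-HIT; vc=[]
#4 0x1c→b7/s3 L1-HIT; vc=[]
#5 0x1d→b7/s3 L1-HIT; vc=[]
#6 0x1d→b7/s3 L1-HIT; vc=[]
#7 0x3e→b15/s3 MISS; vc=[7]
#8 0x1e→b7/s3 VC-HIT; vc=[15]
#9 0x56→b21/s1 MISS; vc=[15,5]
#10 0x1c→b7/s3 L1-HIT; vc=[15,5]
#11 0x45→b17/s1 MISS; vc=[15,5,21]
#12 0x1f→b7/s3 L1-HIT; vc=[15,5,21]
#13 0x1f→b7/s3 L1-HIT; vc=[15,5,21]
#14 0x1d→b7/s3 L1-HIT; vc=[15,5,21]
#15 0x1c→b7/s3 L1-HIT; vc=[15,5,21]
#16 0x2f→b11/s3 MISS; vc=[15,5,21,7]
#17 0x1d→b7/s3 VC-HIT; vc=[15,5,21,11]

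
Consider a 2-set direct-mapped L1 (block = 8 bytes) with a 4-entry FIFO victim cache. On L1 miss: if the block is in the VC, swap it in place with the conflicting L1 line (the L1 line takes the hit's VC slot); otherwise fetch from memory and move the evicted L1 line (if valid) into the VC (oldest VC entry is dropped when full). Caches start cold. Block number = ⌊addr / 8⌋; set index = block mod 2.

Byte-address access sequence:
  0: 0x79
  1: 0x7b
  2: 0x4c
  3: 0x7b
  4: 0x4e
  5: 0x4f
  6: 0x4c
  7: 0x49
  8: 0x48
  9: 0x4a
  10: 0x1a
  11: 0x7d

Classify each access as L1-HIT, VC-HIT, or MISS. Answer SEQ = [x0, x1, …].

SEQ = [MISS, L1-HIT, MISS, VC-HIT, VC-HIT, L1-HIT, L1-HIT, L1-HIT, L1-HIT, L1-HIT, MISS, VC-HIT]

0: 0x79 (blk 15, set 1) → MISS  vc=[]
1: 0x7b (blk 15, set 1) → L1-HIT  vc=[]
2: 0x4c (blk 9, set 1) → MISS  vc=[15]
3: 0x7b (blk 15, set 1) → VC-HIT  vc=[9]
4: 0x4e (blk 9, set 1) → VC-HIT  vc=[15]
5: 0x4f (blk 9, set 1) → L1-HIT  vc=[15]
6: 0x4c (blk 9, set 1) → L1-HIT  vc=[15]
7: 0x49 (blk 9, set 1) → L1-HIT  vc=[15]
8: 0x48 (blk 9, set 1) → L1-HIT  vc=[15]
9: 0x4a (blk 9, set 1) → L1-HIT  vc=[15]
10: 0x1a (blk 3, set 1) → MISS  vc=[15, 9]
11: 0x7d (blk 15, set 1) → VC-HIT  vc=[3, 9]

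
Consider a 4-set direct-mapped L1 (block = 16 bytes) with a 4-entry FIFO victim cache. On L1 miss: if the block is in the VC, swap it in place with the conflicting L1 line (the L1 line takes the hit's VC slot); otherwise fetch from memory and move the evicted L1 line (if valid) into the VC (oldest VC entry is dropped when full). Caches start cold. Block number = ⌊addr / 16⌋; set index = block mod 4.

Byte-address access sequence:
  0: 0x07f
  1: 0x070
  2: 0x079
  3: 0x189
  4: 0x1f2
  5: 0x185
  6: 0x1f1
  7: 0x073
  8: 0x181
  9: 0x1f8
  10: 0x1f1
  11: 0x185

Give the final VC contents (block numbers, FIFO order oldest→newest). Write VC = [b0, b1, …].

0: 0x7f (blk 7, set 3) → MISS  vc=[]
1: 0x70 (blk 7, set 3) → L1-HIT  vc=[]
2: 0x79 (blk 7, set 3) → L1-HIT  vc=[]
3: 0x189 (blk 24, set 0) → MISS  vc=[]
4: 0x1f2 (blk 31, set 3) → MISS  vc=[7]
5: 0x185 (blk 24, set 0) → L1-HIT  vc=[7]
6: 0x1f1 (blk 31, set 3) → L1-HIT  vc=[7]
7: 0x73 (blk 7, set 3) → VC-HIT  vc=[31]
8: 0x181 (blk 24, set 0) → L1-HIT  vc=[31]
9: 0x1f8 (blk 31, set 3) → VC-HIT  vc=[7]
10: 0x1f1 (blk 31, set 3) → L1-HIT  vc=[7]
11: 0x185 (blk 24, set 0) → L1-HIT  vc=[7]

VC = [7]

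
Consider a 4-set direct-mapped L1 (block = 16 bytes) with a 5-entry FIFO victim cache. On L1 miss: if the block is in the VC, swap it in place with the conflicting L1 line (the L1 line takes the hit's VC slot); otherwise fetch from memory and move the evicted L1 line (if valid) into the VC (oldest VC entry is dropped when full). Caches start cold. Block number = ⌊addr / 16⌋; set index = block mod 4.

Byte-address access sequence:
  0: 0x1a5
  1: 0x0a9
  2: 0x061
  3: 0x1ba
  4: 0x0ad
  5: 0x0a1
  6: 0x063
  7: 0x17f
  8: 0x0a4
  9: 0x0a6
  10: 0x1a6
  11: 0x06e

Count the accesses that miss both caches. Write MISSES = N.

MISSES = 5

#0 0x1a5→b26/s2 MISS; vc=[]
#1 0xa9→b10/s2 MISS; vc=[26]
#2 0x61→b6/s2 MISS; vc=[26,10]
#3 0x1ba→b27/s3 MISS; vc=[26,10]
#4 0xad→b10/s2 VC-HIT; vc=[26,6]
#5 0xa1→b10/s2 L1-HIT; vc=[26,6]
#6 0x63→b6/s2 VC-HIT; vc=[26,10]
#7 0x17f→b23/s3 MISS; vc=[26,10,27]
#8 0xa4→b10/s2 VC-HIT; vc=[26,6,27]
#9 0xa6→b10/s2 L1-HIT; vc=[26,6,27]
#10 0x1a6→b26/s2 VC-HIT; vc=[10,6,27]
#11 0x6e→b6/s2 VC-HIT; vc=[10,26,27]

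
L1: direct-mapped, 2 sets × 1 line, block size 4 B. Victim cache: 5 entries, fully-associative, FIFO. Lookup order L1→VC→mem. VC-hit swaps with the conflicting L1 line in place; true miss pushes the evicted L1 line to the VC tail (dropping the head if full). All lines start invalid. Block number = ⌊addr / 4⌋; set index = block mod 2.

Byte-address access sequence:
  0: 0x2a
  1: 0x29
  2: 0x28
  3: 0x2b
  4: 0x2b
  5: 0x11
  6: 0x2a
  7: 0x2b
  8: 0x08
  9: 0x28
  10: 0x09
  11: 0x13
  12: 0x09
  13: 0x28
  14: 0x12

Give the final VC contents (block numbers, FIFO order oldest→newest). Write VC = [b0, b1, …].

  [0] addr=0x2a blk=10 s=0: MISS | VC []
  [1] addr=0x29 blk=10 s=0: L1-HIT | VC []
  [2] addr=0x28 blk=10 s=0: L1-HIT | VC []
  [3] addr=0x2b blk=10 s=0: L1-HIT | VC []
  [4] addr=0x2b blk=10 s=0: L1-HIT | VC []
  [5] addr=0x11 blk=4 s=0: MISS | VC [10]
  [6] addr=0x2a blk=10 s=0: VC-HIT | VC [4]
  [7] addr=0x2b blk=10 s=0: L1-HIT | VC [4]
  [8] addr=0x8 blk=2 s=0: MISS | VC [4, 10]
  [9] addr=0x28 blk=10 s=0: VC-HIT | VC [4, 2]
  [10] addr=0x9 blk=2 s=0: VC-HIT | VC [4, 10]
  [11] addr=0x13 blk=4 s=0: VC-HIT | VC [2, 10]
  [12] addr=0x9 blk=2 s=0: VC-HIT | VC [4, 10]
  [13] addr=0x28 blk=10 s=0: VC-HIT | VC [4, 2]
  [14] addr=0x12 blk=4 s=0: VC-HIT | VC [10, 2]

VC = [10, 2]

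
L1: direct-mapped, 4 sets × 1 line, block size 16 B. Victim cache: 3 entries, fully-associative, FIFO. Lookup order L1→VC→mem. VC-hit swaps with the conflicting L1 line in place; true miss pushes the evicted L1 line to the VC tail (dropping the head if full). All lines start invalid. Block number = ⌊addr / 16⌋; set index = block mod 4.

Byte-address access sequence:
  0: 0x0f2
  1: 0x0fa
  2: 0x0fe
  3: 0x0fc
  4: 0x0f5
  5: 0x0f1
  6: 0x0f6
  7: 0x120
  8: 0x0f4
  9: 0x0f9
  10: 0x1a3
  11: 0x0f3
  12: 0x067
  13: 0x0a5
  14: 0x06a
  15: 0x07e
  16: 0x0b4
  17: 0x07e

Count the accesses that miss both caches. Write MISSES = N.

  [0] addr=0xf2 blk=15 s=3: MISS | VC []
  [1] addr=0xfa blk=15 s=3: L1-HIT | VC []
  [2] addr=0xfe blk=15 s=3: L1-HIT | VC []
  [3] addr=0xfc blk=15 s=3: L1-HIT | VC []
  [4] addr=0xf5 blk=15 s=3: L1-HIT | VC []
  [5] addr=0xf1 blk=15 s=3: L1-HIT | VC []
  [6] addr=0xf6 blk=15 s=3: L1-HIT | VC []
  [7] addr=0x120 blk=18 s=2: MISS | VC []
  [8] addr=0xf4 blk=15 s=3: L1-HIT | VC []
  [9] addr=0xf9 blk=15 s=3: L1-HIT | VC []
  [10] addr=0x1a3 blk=26 s=2: MISS | VC [18]
  [11] addr=0xf3 blk=15 s=3: L1-HIT | VC [18]
  [12] addr=0x67 blk=6 s=2: MISS | VC [18, 26]
  [13] addr=0xa5 blk=10 s=2: MISS | VC [18, 26, 6]
  [14] addr=0x6a blk=6 s=2: VC-HIT | VC [18, 26, 10]
  [15] addr=0x7e blk=7 s=3: MISS | VC [26, 10, 15]
  [16] addr=0xb4 blk=11 s=3: MISS | VC [10, 15, 7]
  [17] addr=0x7e blk=7 s=3: VC-HIT | VC [10, 15, 11]

MISSES = 7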